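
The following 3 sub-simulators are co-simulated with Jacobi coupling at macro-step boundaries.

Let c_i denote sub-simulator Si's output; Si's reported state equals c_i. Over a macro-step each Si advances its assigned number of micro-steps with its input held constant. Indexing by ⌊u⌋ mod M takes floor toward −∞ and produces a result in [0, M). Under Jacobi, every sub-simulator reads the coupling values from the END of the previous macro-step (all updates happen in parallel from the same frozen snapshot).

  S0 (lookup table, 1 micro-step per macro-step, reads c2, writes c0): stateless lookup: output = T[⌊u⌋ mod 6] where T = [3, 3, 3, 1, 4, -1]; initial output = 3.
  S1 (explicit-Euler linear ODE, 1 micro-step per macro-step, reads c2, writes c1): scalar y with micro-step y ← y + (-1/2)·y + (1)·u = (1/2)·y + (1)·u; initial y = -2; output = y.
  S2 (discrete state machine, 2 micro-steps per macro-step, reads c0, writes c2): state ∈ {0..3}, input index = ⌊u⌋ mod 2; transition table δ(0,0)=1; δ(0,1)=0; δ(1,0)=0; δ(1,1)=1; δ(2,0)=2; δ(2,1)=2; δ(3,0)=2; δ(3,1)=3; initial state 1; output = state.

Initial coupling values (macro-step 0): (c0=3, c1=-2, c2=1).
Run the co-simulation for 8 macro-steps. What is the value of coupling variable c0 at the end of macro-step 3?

macro 1: S0 reads c2=1 → after 1×micro: 3; S1 reads c2=1 → after 1×micro: 0; S2 reads c0=3 → after 2×micro: 1 ⇒ (c0=3, c1=0, c2=1)
macro 2: S0 reads c2=1 → after 1×micro: 3; S1 reads c2=1 → after 1×micro: 1; S2 reads c0=3 → after 2×micro: 1 ⇒ (c0=3, c1=1, c2=1)
macro 3: S0 reads c2=1 → after 1×micro: 3; S1 reads c2=1 → after 1×micro: 3/2; S2 reads c0=3 → after 2×micro: 1 ⇒ (c0=3, c1=3/2, c2=1)
macro 4: S0 reads c2=1 → after 1×micro: 3; S1 reads c2=1 → after 1×micro: 7/4; S2 reads c0=3 → after 2×micro: 1 ⇒ (c0=3, c1=7/4, c2=1)
macro 5: S0 reads c2=1 → after 1×micro: 3; S1 reads c2=1 → after 1×micro: 15/8; S2 reads c0=3 → after 2×micro: 1 ⇒ (c0=3, c1=15/8, c2=1)
macro 6: S0 reads c2=1 → after 1×micro: 3; S1 reads c2=1 → after 1×micro: 31/16; S2 reads c0=3 → after 2×micro: 1 ⇒ (c0=3, c1=31/16, c2=1)
macro 7: S0 reads c2=1 → after 1×micro: 3; S1 reads c2=1 → after 1×micro: 63/32; S2 reads c0=3 → after 2×micro: 1 ⇒ (c0=3, c1=63/32, c2=1)
macro 8: S0 reads c2=1 → after 1×micro: 3; S1 reads c2=1 → after 1×micro: 127/64; S2 reads c0=3 → after 2×micro: 1 ⇒ (c0=3, c1=127/64, c2=1)

c0 at macro-step 3 = 3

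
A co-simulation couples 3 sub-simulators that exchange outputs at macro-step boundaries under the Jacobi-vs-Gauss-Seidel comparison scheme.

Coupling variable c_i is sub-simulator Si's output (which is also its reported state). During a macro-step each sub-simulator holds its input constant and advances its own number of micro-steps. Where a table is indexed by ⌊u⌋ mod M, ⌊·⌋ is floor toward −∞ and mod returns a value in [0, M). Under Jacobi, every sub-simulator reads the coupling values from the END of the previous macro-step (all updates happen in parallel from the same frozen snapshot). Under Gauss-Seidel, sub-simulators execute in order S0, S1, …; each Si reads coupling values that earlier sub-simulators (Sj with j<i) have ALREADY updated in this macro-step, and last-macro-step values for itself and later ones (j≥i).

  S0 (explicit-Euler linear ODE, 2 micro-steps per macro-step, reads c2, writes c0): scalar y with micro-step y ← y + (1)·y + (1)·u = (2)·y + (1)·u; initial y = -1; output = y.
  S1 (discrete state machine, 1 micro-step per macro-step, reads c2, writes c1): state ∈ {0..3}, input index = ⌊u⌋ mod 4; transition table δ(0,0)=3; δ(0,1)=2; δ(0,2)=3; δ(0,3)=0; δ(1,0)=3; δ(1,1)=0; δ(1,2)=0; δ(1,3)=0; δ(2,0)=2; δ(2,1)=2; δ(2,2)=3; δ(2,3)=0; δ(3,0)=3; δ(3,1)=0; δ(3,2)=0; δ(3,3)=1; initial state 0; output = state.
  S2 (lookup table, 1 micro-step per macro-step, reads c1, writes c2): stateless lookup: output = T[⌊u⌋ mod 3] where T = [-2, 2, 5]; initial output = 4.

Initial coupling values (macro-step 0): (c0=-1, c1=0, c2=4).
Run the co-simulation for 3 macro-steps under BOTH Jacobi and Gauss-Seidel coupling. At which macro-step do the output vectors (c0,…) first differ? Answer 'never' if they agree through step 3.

first divergence at macro-step: never

[Jacobi] macro 1: S0 reads c2=4 → after 2×micro: 8; S1 reads c2=4 → after 1×micro: 3; S2 reads c1=0 → after 1×micro: -2 ⇒ (c0=8, c1=3, c2=-2)
[Jacobi] macro 2: S0 reads c2=-2 → after 2×micro: 26; S1 reads c2=-2 → after 1×micro: 0; S2 reads c1=3 → after 1×micro: -2 ⇒ (c0=26, c1=0, c2=-2)
[Jacobi] macro 3: S0 reads c2=-2 → after 2×micro: 98; S1 reads c2=-2 → after 1×micro: 3; S2 reads c1=0 → after 1×micro: -2 ⇒ (c0=98, c1=3, c2=-2)
[Gauss-Seidel] macro 1: S0 reads c2=4 → after 2×micro: 8; S1 reads c2=4 → after 1×micro: 3; S2 reads c1=3 → after 1×micro: -2 ⇒ (c0=8, c1=3, c2=-2)
[Gauss-Seidel] macro 2: S0 reads c2=-2 → after 2×micro: 26; S1 reads c2=-2 → after 1×micro: 0; S2 reads c1=0 → after 1×micro: -2 ⇒ (c0=26, c1=0, c2=-2)
[Gauss-Seidel] macro 3: S0 reads c2=-2 → after 2×micro: 98; S1 reads c2=-2 → after 1×micro: 3; S2 reads c1=3 → after 1×micro: -2 ⇒ (c0=98, c1=3, c2=-2)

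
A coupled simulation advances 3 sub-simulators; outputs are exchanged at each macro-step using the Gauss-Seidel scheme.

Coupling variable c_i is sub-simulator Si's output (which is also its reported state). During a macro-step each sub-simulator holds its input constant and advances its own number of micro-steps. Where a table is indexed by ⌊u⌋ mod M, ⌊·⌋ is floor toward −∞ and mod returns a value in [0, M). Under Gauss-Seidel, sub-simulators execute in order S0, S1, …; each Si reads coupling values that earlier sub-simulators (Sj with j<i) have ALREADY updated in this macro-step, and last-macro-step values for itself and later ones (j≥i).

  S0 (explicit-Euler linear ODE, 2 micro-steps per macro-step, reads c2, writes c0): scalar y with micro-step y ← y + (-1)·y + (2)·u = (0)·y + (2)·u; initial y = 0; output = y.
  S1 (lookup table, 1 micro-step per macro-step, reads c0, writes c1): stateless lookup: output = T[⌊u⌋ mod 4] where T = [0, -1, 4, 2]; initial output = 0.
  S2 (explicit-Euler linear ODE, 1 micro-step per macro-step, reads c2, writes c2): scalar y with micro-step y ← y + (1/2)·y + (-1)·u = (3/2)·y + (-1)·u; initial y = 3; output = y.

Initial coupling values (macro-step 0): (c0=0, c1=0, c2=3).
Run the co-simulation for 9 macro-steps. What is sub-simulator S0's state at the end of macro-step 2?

S0 state at macro-step 2 = 3

macro 1: S0 reads c2=3 → after 2×micro: 6; S1 reads c0=6 → after 1×micro: 4; S2 reads c2=3 → after 1×micro: 3/2 ⇒ (c0=6, c1=4, c2=3/2)
macro 2: S0 reads c2=3/2 → after 2×micro: 3; S1 reads c0=3 → after 1×micro: 2; S2 reads c2=3/2 → after 1×micro: 3/4 ⇒ (c0=3, c1=2, c2=3/4)
macro 3: S0 reads c2=3/4 → after 2×micro: 3/2; S1 reads c0=3/2 → after 1×micro: -1; S2 reads c2=3/4 → after 1×micro: 3/8 ⇒ (c0=3/2, c1=-1, c2=3/8)
macro 4: S0 reads c2=3/8 → after 2×micro: 3/4; S1 reads c0=3/4 → after 1×micro: 0; S2 reads c2=3/8 → after 1×micro: 3/16 ⇒ (c0=3/4, c1=0, c2=3/16)
macro 5: S0 reads c2=3/16 → after 2×micro: 3/8; S1 reads c0=3/8 → after 1×micro: 0; S2 reads c2=3/16 → after 1×micro: 3/32 ⇒ (c0=3/8, c1=0, c2=3/32)
macro 6: S0 reads c2=3/32 → after 2×micro: 3/16; S1 reads c0=3/16 → after 1×micro: 0; S2 reads c2=3/32 → after 1×micro: 3/64 ⇒ (c0=3/16, c1=0, c2=3/64)
macro 7: S0 reads c2=3/64 → after 2×micro: 3/32; S1 reads c0=3/32 → after 1×micro: 0; S2 reads c2=3/64 → after 1×micro: 3/128 ⇒ (c0=3/32, c1=0, c2=3/128)
macro 8: S0 reads c2=3/128 → after 2×micro: 3/64; S1 reads c0=3/64 → after 1×micro: 0; S2 reads c2=3/128 → after 1×micro: 3/256 ⇒ (c0=3/64, c1=0, c2=3/256)
macro 9: S0 reads c2=3/256 → after 2×micro: 3/128; S1 reads c0=3/128 → after 1×micro: 0; S2 reads c2=3/256 → after 1×micro: 3/512 ⇒ (c0=3/128, c1=0, c2=3/512)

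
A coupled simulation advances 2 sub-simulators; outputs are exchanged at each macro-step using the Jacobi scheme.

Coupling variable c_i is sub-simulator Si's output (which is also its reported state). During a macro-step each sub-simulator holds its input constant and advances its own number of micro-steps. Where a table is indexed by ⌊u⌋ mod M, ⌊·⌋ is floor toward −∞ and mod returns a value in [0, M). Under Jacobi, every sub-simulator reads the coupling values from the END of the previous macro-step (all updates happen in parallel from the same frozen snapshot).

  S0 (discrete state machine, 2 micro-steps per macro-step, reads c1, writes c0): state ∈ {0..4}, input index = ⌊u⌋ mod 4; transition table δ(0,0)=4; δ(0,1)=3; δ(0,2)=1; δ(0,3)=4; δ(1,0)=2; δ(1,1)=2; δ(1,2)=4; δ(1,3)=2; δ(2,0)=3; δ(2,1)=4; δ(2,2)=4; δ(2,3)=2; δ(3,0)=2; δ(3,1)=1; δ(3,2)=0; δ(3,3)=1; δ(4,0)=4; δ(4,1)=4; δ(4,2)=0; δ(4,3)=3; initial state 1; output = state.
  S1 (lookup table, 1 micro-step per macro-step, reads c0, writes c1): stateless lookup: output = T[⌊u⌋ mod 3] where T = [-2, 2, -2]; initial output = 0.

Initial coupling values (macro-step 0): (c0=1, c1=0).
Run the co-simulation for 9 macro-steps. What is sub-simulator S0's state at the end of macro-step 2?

macro 1: S0 reads c1=0 → after 2×micro: 3; S1 reads c0=1 → after 1×micro: 2 ⇒ (c0=3, c1=2)
macro 2: S0 reads c1=2 → after 2×micro: 1; S1 reads c0=3 → after 1×micro: -2 ⇒ (c0=1, c1=-2)
macro 3: S0 reads c1=-2 → after 2×micro: 0; S1 reads c0=1 → after 1×micro: 2 ⇒ (c0=0, c1=2)
macro 4: S0 reads c1=2 → after 2×micro: 4; S1 reads c0=0 → after 1×micro: -2 ⇒ (c0=4, c1=-2)
macro 5: S0 reads c1=-2 → after 2×micro: 1; S1 reads c0=4 → after 1×micro: 2 ⇒ (c0=1, c1=2)
macro 6: S0 reads c1=2 → after 2×micro: 0; S1 reads c0=1 → after 1×micro: 2 ⇒ (c0=0, c1=2)
macro 7: S0 reads c1=2 → after 2×micro: 4; S1 reads c0=0 → after 1×micro: -2 ⇒ (c0=4, c1=-2)
macro 8: S0 reads c1=-2 → after 2×micro: 1; S1 reads c0=4 → after 1×micro: 2 ⇒ (c0=1, c1=2)
macro 9: S0 reads c1=2 → after 2×micro: 0; S1 reads c0=1 → after 1×micro: 2 ⇒ (c0=0, c1=2)

S0 state at macro-step 2 = 1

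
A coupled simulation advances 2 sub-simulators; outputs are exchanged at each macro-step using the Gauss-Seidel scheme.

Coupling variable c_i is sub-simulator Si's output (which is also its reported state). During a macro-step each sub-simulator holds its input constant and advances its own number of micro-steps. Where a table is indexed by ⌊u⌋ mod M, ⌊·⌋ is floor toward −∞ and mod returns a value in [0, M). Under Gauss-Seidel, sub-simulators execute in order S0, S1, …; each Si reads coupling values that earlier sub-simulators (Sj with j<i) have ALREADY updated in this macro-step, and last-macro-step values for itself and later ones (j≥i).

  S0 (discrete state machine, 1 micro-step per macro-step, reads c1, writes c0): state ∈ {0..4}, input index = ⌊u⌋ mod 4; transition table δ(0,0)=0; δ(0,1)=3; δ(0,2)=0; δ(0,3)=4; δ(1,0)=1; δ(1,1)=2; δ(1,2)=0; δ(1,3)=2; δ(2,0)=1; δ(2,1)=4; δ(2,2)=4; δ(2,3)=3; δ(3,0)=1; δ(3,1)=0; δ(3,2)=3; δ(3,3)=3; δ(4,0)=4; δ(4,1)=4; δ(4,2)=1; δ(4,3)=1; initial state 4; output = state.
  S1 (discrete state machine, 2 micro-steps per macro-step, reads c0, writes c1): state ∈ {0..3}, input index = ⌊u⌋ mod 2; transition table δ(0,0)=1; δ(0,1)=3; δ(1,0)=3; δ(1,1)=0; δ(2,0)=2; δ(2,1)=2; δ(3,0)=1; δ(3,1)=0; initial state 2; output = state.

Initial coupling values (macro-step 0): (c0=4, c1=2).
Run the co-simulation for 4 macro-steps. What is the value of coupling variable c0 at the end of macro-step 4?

c0 at macro-step 4 = 0

macro 1: S0 reads c1=2 → after 1×micro: 1; S1 reads c0=1 → after 2×micro: 2 ⇒ (c0=1, c1=2)
macro 2: S0 reads c1=2 → after 1×micro: 0; S1 reads c0=0 → after 2×micro: 2 ⇒ (c0=0, c1=2)
macro 3: S0 reads c1=2 → after 1×micro: 0; S1 reads c0=0 → after 2×micro: 2 ⇒ (c0=0, c1=2)
macro 4: S0 reads c1=2 → after 1×micro: 0; S1 reads c0=0 → after 2×micro: 2 ⇒ (c0=0, c1=2)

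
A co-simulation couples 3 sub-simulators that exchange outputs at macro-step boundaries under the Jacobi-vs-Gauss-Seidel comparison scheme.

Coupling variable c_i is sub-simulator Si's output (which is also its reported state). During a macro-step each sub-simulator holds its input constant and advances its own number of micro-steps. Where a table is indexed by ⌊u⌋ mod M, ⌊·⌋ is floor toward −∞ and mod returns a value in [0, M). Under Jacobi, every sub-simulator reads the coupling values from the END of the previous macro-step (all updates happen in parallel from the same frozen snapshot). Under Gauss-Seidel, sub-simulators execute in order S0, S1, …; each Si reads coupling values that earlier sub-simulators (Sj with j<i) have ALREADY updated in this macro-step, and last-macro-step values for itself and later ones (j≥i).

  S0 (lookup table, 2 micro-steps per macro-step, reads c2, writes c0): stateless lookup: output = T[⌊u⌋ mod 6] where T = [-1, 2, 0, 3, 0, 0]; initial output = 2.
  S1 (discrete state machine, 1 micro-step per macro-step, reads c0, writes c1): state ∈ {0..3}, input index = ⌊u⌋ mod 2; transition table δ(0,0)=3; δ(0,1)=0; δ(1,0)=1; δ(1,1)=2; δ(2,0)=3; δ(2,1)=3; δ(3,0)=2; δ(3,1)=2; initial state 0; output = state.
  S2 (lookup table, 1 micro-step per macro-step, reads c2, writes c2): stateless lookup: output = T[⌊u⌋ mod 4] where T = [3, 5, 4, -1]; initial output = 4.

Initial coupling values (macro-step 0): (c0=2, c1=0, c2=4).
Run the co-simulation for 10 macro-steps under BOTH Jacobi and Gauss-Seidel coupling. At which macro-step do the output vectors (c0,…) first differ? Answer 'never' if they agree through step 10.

[Jacobi] macro 1: S0 reads c2=4 → after 2×micro: 0; S1 reads c0=2 → after 1×micro: 3; S2 reads c2=4 → after 1×micro: 3 ⇒ (c0=0, c1=3, c2=3)
[Jacobi] macro 2: S0 reads c2=3 → after 2×micro: 3; S1 reads c0=0 → after 1×micro: 2; S2 reads c2=3 → after 1×micro: -1 ⇒ (c0=3, c1=2, c2=-1)
[Jacobi] macro 3: S0 reads c2=-1 → after 2×micro: 0; S1 reads c0=3 → after 1×micro: 3; S2 reads c2=-1 → after 1×micro: -1 ⇒ (c0=0, c1=3, c2=-1)
[Jacobi] macro 4: S0 reads c2=-1 → after 2×micro: 0; S1 reads c0=0 → after 1×micro: 2; S2 reads c2=-1 → after 1×micro: -1 ⇒ (c0=0, c1=2, c2=-1)
[Jacobi] macro 5: S0 reads c2=-1 → after 2×micro: 0; S1 reads c0=0 → after 1×micro: 3; S2 reads c2=-1 → after 1×micro: -1 ⇒ (c0=0, c1=3, c2=-1)
[Jacobi] macro 6: S0 reads c2=-1 → after 2×micro: 0; S1 reads c0=0 → after 1×micro: 2; S2 reads c2=-1 → after 1×micro: -1 ⇒ (c0=0, c1=2, c2=-1)
[Jacobi] macro 7: S0 reads c2=-1 → after 2×micro: 0; S1 reads c0=0 → after 1×micro: 3; S2 reads c2=-1 → after 1×micro: -1 ⇒ (c0=0, c1=3, c2=-1)
[Jacobi] macro 8: S0 reads c2=-1 → after 2×micro: 0; S1 reads c0=0 → after 1×micro: 2; S2 reads c2=-1 → after 1×micro: -1 ⇒ (c0=0, c1=2, c2=-1)
[Jacobi] macro 9: S0 reads c2=-1 → after 2×micro: 0; S1 reads c0=0 → after 1×micro: 3; S2 reads c2=-1 → after 1×micro: -1 ⇒ (c0=0, c1=3, c2=-1)
[Jacobi] macro 10: S0 reads c2=-1 → after 2×micro: 0; S1 reads c0=0 → after 1×micro: 2; S2 reads c2=-1 → after 1×micro: -1 ⇒ (c0=0, c1=2, c2=-1)
[Gauss-Seidel] macro 1: S0 reads c2=4 → after 2×micro: 0; S1 reads c0=0 → after 1×micro: 3; S2 reads c2=4 → after 1×micro: 3 ⇒ (c0=0, c1=3, c2=3)
[Gauss-Seidel] macro 2: S0 reads c2=3 → after 2×micro: 3; S1 reads c0=3 → after 1×micro: 2; S2 reads c2=3 → after 1×micro: -1 ⇒ (c0=3, c1=2, c2=-1)
[Gauss-Seidel] macro 3: S0 reads c2=-1 → after 2×micro: 0; S1 reads c0=0 → after 1×micro: 3; S2 reads c2=-1 → after 1×micro: -1 ⇒ (c0=0, c1=3, c2=-1)
[Gauss-Seidel] macro 4: S0 reads c2=-1 → after 2×micro: 0; S1 reads c0=0 → after 1×micro: 2; S2 reads c2=-1 → after 1×micro: -1 ⇒ (c0=0, c1=2, c2=-1)
[Gauss-Seidel] macro 5: S0 reads c2=-1 → after 2×micro: 0; S1 reads c0=0 → after 1×micro: 3; S2 reads c2=-1 → after 1×micro: -1 ⇒ (c0=0, c1=3, c2=-1)
[Gauss-Seidel] macro 6: S0 reads c2=-1 → after 2×micro: 0; S1 reads c0=0 → after 1×micro: 2; S2 reads c2=-1 → after 1×micro: -1 ⇒ (c0=0, c1=2, c2=-1)
[Gauss-Seidel] macro 7: S0 reads c2=-1 → after 2×micro: 0; S1 reads c0=0 → after 1×micro: 3; S2 reads c2=-1 → after 1×micro: -1 ⇒ (c0=0, c1=3, c2=-1)
[Gauss-Seidel] macro 8: S0 reads c2=-1 → after 2×micro: 0; S1 reads c0=0 → after 1×micro: 2; S2 reads c2=-1 → after 1×micro: -1 ⇒ (c0=0, c1=2, c2=-1)
[Gauss-Seidel] macro 9: S0 reads c2=-1 → after 2×micro: 0; S1 reads c0=0 → after 1×micro: 3; S2 reads c2=-1 → after 1×micro: -1 ⇒ (c0=0, c1=3, c2=-1)
[Gauss-Seidel] macro 10: S0 reads c2=-1 → after 2×micro: 0; S1 reads c0=0 → after 1×micro: 2; S2 reads c2=-1 → after 1×micro: -1 ⇒ (c0=0, c1=2, c2=-1)

first divergence at macro-step: never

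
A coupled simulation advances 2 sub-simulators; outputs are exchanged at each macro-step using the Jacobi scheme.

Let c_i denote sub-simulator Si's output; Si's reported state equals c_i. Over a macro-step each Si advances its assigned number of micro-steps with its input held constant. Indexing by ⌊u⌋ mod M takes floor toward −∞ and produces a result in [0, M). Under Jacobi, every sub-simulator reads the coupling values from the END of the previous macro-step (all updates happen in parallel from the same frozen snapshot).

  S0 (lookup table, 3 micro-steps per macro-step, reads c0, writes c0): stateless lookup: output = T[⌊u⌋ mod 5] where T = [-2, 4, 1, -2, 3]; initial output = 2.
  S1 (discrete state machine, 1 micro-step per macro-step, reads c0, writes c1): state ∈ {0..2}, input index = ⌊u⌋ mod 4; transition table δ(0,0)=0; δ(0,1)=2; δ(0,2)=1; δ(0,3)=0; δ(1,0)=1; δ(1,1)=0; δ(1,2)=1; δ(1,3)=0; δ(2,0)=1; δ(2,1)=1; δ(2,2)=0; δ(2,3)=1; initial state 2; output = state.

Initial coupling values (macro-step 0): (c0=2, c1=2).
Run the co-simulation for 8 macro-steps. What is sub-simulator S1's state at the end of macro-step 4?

macro 1: S0 reads c0=2 → after 3×micro: 1; S1 reads c0=2 → after 1×micro: 0 ⇒ (c0=1, c1=0)
macro 2: S0 reads c0=1 → after 3×micro: 4; S1 reads c0=1 → after 1×micro: 2 ⇒ (c0=4, c1=2)
macro 3: S0 reads c0=4 → after 3×micro: 3; S1 reads c0=4 → after 1×micro: 1 ⇒ (c0=3, c1=1)
macro 4: S0 reads c0=3 → after 3×micro: -2; S1 reads c0=3 → after 1×micro: 0 ⇒ (c0=-2, c1=0)
macro 5: S0 reads c0=-2 → after 3×micro: -2; S1 reads c0=-2 → after 1×micro: 1 ⇒ (c0=-2, c1=1)
macro 6: S0 reads c0=-2 → after 3×micro: -2; S1 reads c0=-2 → after 1×micro: 1 ⇒ (c0=-2, c1=1)
macro 7: S0 reads c0=-2 → after 3×micro: -2; S1 reads c0=-2 → after 1×micro: 1 ⇒ (c0=-2, c1=1)
macro 8: S0 reads c0=-2 → after 3×micro: -2; S1 reads c0=-2 → after 1×micro: 1 ⇒ (c0=-2, c1=1)

S1 state at macro-step 4 = 0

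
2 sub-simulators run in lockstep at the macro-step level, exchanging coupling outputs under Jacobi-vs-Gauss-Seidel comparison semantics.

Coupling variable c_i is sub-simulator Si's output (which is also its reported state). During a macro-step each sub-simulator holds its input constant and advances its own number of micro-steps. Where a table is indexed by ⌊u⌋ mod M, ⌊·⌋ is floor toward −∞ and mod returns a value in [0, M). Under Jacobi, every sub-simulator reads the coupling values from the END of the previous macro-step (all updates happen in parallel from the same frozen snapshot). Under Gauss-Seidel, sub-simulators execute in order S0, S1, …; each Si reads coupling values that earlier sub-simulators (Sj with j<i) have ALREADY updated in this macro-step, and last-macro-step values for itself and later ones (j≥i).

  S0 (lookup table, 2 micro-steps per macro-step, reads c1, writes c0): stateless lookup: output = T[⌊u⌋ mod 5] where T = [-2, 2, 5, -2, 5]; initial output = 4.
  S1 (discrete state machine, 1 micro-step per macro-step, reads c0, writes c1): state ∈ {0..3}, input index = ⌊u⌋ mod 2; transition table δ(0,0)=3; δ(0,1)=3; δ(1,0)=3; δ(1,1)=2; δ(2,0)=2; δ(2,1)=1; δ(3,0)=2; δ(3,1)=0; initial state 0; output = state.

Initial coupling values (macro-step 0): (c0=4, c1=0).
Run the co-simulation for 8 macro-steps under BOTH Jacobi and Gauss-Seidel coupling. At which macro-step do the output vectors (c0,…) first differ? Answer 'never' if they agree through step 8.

first divergence at macro-step: 3

[Jacobi] macro 1: S0 reads c1=0 → after 2×micro: -2; S1 reads c0=4 → after 1×micro: 3 ⇒ (c0=-2, c1=3)
[Jacobi] macro 2: S0 reads c1=3 → after 2×micro: -2; S1 reads c0=-2 → after 1×micro: 2 ⇒ (c0=-2, c1=2)
[Jacobi] macro 3: S0 reads c1=2 → after 2×micro: 5; S1 reads c0=-2 → after 1×micro: 2 ⇒ (c0=5, c1=2)
[Jacobi] macro 4: S0 reads c1=2 → after 2×micro: 5; S1 reads c0=5 → after 1×micro: 1 ⇒ (c0=5, c1=1)
[Jacobi] macro 5: S0 reads c1=1 → after 2×micro: 2; S1 reads c0=5 → after 1×micro: 2 ⇒ (c0=2, c1=2)
[Jacobi] macro 6: S0 reads c1=2 → after 2×micro: 5; S1 reads c0=2 → after 1×micro: 2 ⇒ (c0=5, c1=2)
[Jacobi] macro 7: S0 reads c1=2 → after 2×micro: 5; S1 reads c0=5 → after 1×micro: 1 ⇒ (c0=5, c1=1)
[Jacobi] macro 8: S0 reads c1=1 → after 2×micro: 2; S1 reads c0=5 → after 1×micro: 2 ⇒ (c0=2, c1=2)
[Gauss-Seidel] macro 1: S0 reads c1=0 → after 2×micro: -2; S1 reads c0=-2 → after 1×micro: 3 ⇒ (c0=-2, c1=3)
[Gauss-Seidel] macro 2: S0 reads c1=3 → after 2×micro: -2; S1 reads c0=-2 → after 1×micro: 2 ⇒ (c0=-2, c1=2)
[Gauss-Seidel] macro 3: S0 reads c1=2 → after 2×micro: 5; S1 reads c0=5 → after 1×micro: 1 ⇒ (c0=5, c1=1)
[Gauss-Seidel] macro 4: S0 reads c1=1 → after 2×micro: 2; S1 reads c0=2 → after 1×micro: 3 ⇒ (c0=2, c1=3)
[Gauss-Seidel] macro 5: S0 reads c1=3 → after 2×micro: -2; S1 reads c0=-2 → after 1×micro: 2 ⇒ (c0=-2, c1=2)
[Gauss-Seidel] macro 6: S0 reads c1=2 → after 2×micro: 5; S1 reads c0=5 → after 1×micro: 1 ⇒ (c0=5, c1=1)
[Gauss-Seidel] macro 7: S0 reads c1=1 → after 2×micro: 2; S1 reads c0=2 → after 1×micro: 3 ⇒ (c0=2, c1=3)
[Gauss-Seidel] macro 8: S0 reads c1=3 → after 2×micro: -2; S1 reads c0=-2 → after 1×micro: 2 ⇒ (c0=-2, c1=2)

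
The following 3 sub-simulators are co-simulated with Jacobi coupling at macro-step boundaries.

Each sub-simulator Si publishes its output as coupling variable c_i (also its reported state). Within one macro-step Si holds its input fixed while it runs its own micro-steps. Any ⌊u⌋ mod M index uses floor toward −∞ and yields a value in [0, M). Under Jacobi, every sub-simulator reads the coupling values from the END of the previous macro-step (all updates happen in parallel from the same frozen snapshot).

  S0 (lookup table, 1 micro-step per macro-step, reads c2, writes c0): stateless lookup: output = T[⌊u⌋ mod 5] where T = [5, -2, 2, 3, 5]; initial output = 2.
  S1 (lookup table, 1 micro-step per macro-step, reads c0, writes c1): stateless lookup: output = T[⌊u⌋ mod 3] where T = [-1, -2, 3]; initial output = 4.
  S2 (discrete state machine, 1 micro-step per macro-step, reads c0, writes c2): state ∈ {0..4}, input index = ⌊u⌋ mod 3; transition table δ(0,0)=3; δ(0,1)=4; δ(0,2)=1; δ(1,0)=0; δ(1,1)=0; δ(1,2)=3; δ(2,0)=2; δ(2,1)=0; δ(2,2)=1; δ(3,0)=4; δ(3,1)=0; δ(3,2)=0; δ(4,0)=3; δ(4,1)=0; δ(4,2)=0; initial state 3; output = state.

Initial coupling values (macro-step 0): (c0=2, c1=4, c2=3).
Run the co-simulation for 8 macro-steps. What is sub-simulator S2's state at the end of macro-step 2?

S2 state at macro-step 2 = 3

macro 1: S0 reads c2=3 → after 1×micro: 3; S1 reads c0=2 → after 1×micro: 3; S2 reads c0=2 → after 1×micro: 0 ⇒ (c0=3, c1=3, c2=0)
macro 2: S0 reads c2=0 → after 1×micro: 5; S1 reads c0=3 → after 1×micro: -1; S2 reads c0=3 → after 1×micro: 3 ⇒ (c0=5, c1=-1, c2=3)
macro 3: S0 reads c2=3 → after 1×micro: 3; S1 reads c0=5 → after 1×micro: 3; S2 reads c0=5 → after 1×micro: 0 ⇒ (c0=3, c1=3, c2=0)
macro 4: S0 reads c2=0 → after 1×micro: 5; S1 reads c0=3 → after 1×micro: -1; S2 reads c0=3 → after 1×micro: 3 ⇒ (c0=5, c1=-1, c2=3)
macro 5: S0 reads c2=3 → after 1×micro: 3; S1 reads c0=5 → after 1×micro: 3; S2 reads c0=5 → after 1×micro: 0 ⇒ (c0=3, c1=3, c2=0)
macro 6: S0 reads c2=0 → after 1×micro: 5; S1 reads c0=3 → after 1×micro: -1; S2 reads c0=3 → after 1×micro: 3 ⇒ (c0=5, c1=-1, c2=3)
macro 7: S0 reads c2=3 → after 1×micro: 3; S1 reads c0=5 → after 1×micro: 3; S2 reads c0=5 → after 1×micro: 0 ⇒ (c0=3, c1=3, c2=0)
macro 8: S0 reads c2=0 → after 1×micro: 5; S1 reads c0=3 → after 1×micro: -1; S2 reads c0=3 → after 1×micro: 3 ⇒ (c0=5, c1=-1, c2=3)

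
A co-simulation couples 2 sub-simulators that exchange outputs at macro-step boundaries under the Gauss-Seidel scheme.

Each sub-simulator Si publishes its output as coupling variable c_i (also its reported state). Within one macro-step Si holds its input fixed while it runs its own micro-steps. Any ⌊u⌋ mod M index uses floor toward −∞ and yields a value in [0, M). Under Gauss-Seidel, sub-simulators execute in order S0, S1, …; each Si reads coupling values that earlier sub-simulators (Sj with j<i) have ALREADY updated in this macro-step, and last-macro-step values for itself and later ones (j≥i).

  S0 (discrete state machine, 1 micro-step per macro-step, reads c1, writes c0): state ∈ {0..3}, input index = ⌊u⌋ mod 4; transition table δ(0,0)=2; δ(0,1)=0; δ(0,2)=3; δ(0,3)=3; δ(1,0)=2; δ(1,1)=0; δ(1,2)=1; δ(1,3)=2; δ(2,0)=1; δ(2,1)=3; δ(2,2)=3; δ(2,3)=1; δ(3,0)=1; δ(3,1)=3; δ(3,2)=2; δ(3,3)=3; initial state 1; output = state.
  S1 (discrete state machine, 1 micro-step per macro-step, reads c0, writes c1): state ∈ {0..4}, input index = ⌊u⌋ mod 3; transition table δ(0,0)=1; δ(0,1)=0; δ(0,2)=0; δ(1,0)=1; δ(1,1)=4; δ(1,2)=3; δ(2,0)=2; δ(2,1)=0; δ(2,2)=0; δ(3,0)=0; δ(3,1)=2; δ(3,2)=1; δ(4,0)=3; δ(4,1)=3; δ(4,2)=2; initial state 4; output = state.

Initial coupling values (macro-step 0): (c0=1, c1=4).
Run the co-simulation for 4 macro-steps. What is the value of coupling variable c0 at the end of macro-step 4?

c0 at macro-step 4 = 1

macro 1: S0 reads c1=4 → after 1×micro: 2; S1 reads c0=2 → after 1×micro: 2 ⇒ (c0=2, c1=2)
macro 2: S0 reads c1=2 → after 1×micro: 3; S1 reads c0=3 → after 1×micro: 2 ⇒ (c0=3, c1=2)
macro 3: S0 reads c1=2 → after 1×micro: 2; S1 reads c0=2 → after 1×micro: 0 ⇒ (c0=2, c1=0)
macro 4: S0 reads c1=0 → after 1×micro: 1; S1 reads c0=1 → after 1×micro: 0 ⇒ (c0=1, c1=0)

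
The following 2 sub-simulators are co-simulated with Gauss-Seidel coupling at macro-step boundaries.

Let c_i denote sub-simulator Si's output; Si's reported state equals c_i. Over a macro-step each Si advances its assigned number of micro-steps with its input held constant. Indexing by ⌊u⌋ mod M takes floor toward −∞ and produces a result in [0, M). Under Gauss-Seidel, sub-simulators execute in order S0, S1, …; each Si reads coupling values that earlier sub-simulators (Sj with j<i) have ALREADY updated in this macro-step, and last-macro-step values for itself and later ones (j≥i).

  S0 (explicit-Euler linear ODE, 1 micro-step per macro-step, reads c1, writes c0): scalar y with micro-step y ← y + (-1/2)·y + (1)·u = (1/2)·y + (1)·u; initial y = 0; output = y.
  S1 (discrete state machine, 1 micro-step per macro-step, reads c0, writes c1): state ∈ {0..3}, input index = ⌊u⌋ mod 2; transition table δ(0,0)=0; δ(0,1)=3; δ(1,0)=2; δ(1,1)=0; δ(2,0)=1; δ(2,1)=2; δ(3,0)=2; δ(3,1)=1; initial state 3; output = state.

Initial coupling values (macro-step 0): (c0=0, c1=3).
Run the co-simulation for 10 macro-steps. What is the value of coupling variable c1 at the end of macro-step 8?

macro 1: S0 reads c1=3 → after 1×micro: 3; S1 reads c0=3 → after 1×micro: 1 ⇒ (c0=3, c1=1)
macro 2: S0 reads c1=1 → after 1×micro: 5/2; S1 reads c0=5/2 → after 1×micro: 2 ⇒ (c0=5/2, c1=2)
macro 3: S0 reads c1=2 → after 1×micro: 13/4; S1 reads c0=13/4 → after 1×micro: 2 ⇒ (c0=13/4, c1=2)
macro 4: S0 reads c1=2 → after 1×micro: 29/8; S1 reads c0=29/8 → after 1×micro: 2 ⇒ (c0=29/8, c1=2)
macro 5: S0 reads c1=2 → after 1×micro: 61/16; S1 reads c0=61/16 → after 1×micro: 2 ⇒ (c0=61/16, c1=2)
macro 6: S0 reads c1=2 → after 1×micro: 125/32; S1 reads c0=125/32 → after 1×micro: 2 ⇒ (c0=125/32, c1=2)
macro 7: S0 reads c1=2 → after 1×micro: 253/64; S1 reads c0=253/64 → after 1×micro: 2 ⇒ (c0=253/64, c1=2)
macro 8: S0 reads c1=2 → after 1×micro: 509/128; S1 reads c0=509/128 → after 1×micro: 2 ⇒ (c0=509/128, c1=2)
macro 9: S0 reads c1=2 → after 1×micro: 1021/256; S1 reads c0=1021/256 → after 1×micro: 2 ⇒ (c0=1021/256, c1=2)
macro 10: S0 reads c1=2 → after 1×micro: 2045/512; S1 reads c0=2045/512 → after 1×micro: 2 ⇒ (c0=2045/512, c1=2)

c1 at macro-step 8 = 2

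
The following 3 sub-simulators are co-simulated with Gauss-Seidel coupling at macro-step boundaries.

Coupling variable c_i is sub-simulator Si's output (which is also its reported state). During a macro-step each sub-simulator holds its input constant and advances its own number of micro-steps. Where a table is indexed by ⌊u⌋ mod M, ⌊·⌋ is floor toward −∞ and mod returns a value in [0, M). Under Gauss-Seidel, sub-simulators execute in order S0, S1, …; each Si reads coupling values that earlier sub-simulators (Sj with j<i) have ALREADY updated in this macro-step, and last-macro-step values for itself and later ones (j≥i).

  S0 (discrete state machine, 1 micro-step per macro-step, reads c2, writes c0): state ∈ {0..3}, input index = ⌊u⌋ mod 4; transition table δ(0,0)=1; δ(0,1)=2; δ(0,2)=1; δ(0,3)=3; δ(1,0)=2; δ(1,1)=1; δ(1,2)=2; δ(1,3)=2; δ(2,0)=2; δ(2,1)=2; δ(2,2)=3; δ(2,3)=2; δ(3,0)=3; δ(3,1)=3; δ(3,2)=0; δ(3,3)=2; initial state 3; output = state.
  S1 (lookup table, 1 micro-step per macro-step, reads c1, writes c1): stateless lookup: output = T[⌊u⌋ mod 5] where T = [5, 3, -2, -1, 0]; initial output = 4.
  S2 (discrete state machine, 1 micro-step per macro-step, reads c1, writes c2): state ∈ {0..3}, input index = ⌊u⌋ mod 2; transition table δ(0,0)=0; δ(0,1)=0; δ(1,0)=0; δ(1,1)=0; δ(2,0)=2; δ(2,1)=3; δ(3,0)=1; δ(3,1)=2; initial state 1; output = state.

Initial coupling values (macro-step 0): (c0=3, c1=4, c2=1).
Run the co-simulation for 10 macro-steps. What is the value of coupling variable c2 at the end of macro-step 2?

c2 at macro-step 2 = 0

macro 1: S0 reads c2=1 → after 1×micro: 3; S1 reads c1=4 → after 1×micro: 0; S2 reads c1=0 → after 1×micro: 0 ⇒ (c0=3, c1=0, c2=0)
macro 2: S0 reads c2=0 → after 1×micro: 3; S1 reads c1=0 → after 1×micro: 5; S2 reads c1=5 → after 1×micro: 0 ⇒ (c0=3, c1=5, c2=0)
macro 3: S0 reads c2=0 → after 1×micro: 3; S1 reads c1=5 → after 1×micro: 5; S2 reads c1=5 → after 1×micro: 0 ⇒ (c0=3, c1=5, c2=0)
macro 4: S0 reads c2=0 → after 1×micro: 3; S1 reads c1=5 → after 1×micro: 5; S2 reads c1=5 → after 1×micro: 0 ⇒ (c0=3, c1=5, c2=0)
macro 5: S0 reads c2=0 → after 1×micro: 3; S1 reads c1=5 → after 1×micro: 5; S2 reads c1=5 → after 1×micro: 0 ⇒ (c0=3, c1=5, c2=0)
macro 6: S0 reads c2=0 → after 1×micro: 3; S1 reads c1=5 → after 1×micro: 5; S2 reads c1=5 → after 1×micro: 0 ⇒ (c0=3, c1=5, c2=0)
macro 7: S0 reads c2=0 → after 1×micro: 3; S1 reads c1=5 → after 1×micro: 5; S2 reads c1=5 → after 1×micro: 0 ⇒ (c0=3, c1=5, c2=0)
macro 8: S0 reads c2=0 → after 1×micro: 3; S1 reads c1=5 → after 1×micro: 5; S2 reads c1=5 → after 1×micro: 0 ⇒ (c0=3, c1=5, c2=0)
macro 9: S0 reads c2=0 → after 1×micro: 3; S1 reads c1=5 → after 1×micro: 5; S2 reads c1=5 → after 1×micro: 0 ⇒ (c0=3, c1=5, c2=0)
macro 10: S0 reads c2=0 → after 1×micro: 3; S1 reads c1=5 → after 1×micro: 5; S2 reads c1=5 → after 1×micro: 0 ⇒ (c0=3, c1=5, c2=0)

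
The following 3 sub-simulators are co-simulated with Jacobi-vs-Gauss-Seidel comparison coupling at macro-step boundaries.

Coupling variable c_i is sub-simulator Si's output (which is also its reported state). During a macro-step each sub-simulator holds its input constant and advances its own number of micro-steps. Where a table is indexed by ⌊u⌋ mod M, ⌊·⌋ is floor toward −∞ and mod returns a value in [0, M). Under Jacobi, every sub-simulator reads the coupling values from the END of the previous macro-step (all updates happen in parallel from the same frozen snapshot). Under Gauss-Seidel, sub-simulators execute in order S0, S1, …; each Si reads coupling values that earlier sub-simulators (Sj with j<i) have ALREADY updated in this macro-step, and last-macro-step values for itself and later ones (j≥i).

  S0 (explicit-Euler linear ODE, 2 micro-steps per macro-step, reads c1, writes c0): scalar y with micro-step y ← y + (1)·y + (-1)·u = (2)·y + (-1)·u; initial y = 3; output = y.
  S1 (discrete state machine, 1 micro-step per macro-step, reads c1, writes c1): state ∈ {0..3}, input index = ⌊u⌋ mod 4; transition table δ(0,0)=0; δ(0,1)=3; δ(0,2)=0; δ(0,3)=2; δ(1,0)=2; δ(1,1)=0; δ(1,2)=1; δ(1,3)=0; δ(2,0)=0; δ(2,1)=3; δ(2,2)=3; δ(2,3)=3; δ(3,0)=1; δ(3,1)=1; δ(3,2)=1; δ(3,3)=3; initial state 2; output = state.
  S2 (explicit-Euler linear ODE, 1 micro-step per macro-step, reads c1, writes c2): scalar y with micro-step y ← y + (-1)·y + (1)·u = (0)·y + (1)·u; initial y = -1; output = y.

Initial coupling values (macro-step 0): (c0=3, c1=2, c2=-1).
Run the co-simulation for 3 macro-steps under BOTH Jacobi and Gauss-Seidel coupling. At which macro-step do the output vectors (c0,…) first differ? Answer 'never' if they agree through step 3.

[Jacobi] macro 1: S0 reads c1=2 → after 2×micro: 6; S1 reads c1=2 → after 1×micro: 3; S2 reads c1=2 → after 1×micro: 2 ⇒ (c0=6, c1=3, c2=2)
[Jacobi] macro 2: S0 reads c1=3 → after 2×micro: 15; S1 reads c1=3 → after 1×micro: 3; S2 reads c1=3 → after 1×micro: 3 ⇒ (c0=15, c1=3, c2=3)
[Jacobi] macro 3: S0 reads c1=3 → after 2×micro: 51; S1 reads c1=3 → after 1×micro: 3; S2 reads c1=3 → after 1×micro: 3 ⇒ (c0=51, c1=3, c2=3)
[Gauss-Seidel] macro 1: S0 reads c1=2 → after 2×micro: 6; S1 reads c1=2 → after 1×micro: 3; S2 reads c1=3 → after 1×micro: 3 ⇒ (c0=6, c1=3, c2=3)
[Gauss-Seidel] macro 2: S0 reads c1=3 → after 2×micro: 15; S1 reads c1=3 → after 1×micro: 3; S2 reads c1=3 → after 1×micro: 3 ⇒ (c0=15, c1=3, c2=3)
[Gauss-Seidel] macro 3: S0 reads c1=3 → after 2×micro: 51; S1 reads c1=3 → after 1×micro: 3; S2 reads c1=3 → after 1×micro: 3 ⇒ (c0=51, c1=3, c2=3)

first divergence at macro-step: 1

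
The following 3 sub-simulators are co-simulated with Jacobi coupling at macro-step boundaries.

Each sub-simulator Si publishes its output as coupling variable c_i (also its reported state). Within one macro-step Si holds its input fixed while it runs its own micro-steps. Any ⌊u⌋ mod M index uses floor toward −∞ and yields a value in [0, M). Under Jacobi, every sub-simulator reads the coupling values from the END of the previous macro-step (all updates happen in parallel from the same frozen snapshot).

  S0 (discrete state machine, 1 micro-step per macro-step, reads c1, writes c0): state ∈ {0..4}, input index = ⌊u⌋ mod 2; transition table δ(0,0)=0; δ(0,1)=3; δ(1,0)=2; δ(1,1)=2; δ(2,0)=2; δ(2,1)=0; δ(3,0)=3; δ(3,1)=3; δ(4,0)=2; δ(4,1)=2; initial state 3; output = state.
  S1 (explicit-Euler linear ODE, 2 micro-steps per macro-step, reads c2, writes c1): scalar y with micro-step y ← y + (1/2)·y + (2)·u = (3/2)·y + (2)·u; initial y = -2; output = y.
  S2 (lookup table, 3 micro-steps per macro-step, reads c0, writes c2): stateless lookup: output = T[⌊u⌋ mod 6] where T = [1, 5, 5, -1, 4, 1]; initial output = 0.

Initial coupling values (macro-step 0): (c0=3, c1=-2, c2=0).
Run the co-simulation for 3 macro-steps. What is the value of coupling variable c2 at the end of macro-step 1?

macro 1: S0 reads c1=-2 → after 1×micro: 3; S1 reads c2=0 → after 2×micro: -9/2; S2 reads c0=3 → after 3×micro: -1 ⇒ (c0=3, c1=-9/2, c2=-1)
macro 2: S0 reads c1=-9/2 → after 1×micro: 3; S1 reads c2=-1 → after 2×micro: -121/8; S2 reads c0=3 → after 3×micro: -1 ⇒ (c0=3, c1=-121/8, c2=-1)
macro 3: S0 reads c1=-121/8 → after 1×micro: 3; S1 reads c2=-1 → after 2×micro: -1249/32; S2 reads c0=3 → after 3×micro: -1 ⇒ (c0=3, c1=-1249/32, c2=-1)

c2 at macro-step 1 = -1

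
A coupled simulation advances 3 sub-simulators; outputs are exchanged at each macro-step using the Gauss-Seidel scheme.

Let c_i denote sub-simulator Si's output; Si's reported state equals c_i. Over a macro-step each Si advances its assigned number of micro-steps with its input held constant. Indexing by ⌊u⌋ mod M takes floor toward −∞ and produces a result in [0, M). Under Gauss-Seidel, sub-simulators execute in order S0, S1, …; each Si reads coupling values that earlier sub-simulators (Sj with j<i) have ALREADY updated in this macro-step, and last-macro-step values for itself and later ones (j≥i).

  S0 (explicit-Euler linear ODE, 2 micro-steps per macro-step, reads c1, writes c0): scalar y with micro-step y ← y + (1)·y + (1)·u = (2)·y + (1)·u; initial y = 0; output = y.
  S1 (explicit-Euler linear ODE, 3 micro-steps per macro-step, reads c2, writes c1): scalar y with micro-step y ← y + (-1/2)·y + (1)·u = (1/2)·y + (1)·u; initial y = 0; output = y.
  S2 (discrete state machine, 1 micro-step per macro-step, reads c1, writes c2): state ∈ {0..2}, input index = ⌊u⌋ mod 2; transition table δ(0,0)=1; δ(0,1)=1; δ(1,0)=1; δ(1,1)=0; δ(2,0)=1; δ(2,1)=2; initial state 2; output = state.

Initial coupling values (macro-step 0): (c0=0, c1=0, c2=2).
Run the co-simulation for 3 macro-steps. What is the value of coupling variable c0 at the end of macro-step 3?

c0 at macro-step 3 = 861/16

macro 1: S0 reads c1=0 → after 2×micro: 0; S1 reads c2=2 → after 3×micro: 7/2; S2 reads c1=7/2 → after 1×micro: 2 ⇒ (c0=0, c1=7/2, c2=2)
macro 2: S0 reads c1=7/2 → after 2×micro: 21/2; S1 reads c2=2 → after 3×micro: 63/16; S2 reads c1=63/16 → after 1×micro: 2 ⇒ (c0=21/2, c1=63/16, c2=2)
macro 3: S0 reads c1=63/16 → after 2×micro: 861/16; S1 reads c2=2 → after 3×micro: 511/128; S2 reads c1=511/128 → after 1×micro: 2 ⇒ (c0=861/16, c1=511/128, c2=2)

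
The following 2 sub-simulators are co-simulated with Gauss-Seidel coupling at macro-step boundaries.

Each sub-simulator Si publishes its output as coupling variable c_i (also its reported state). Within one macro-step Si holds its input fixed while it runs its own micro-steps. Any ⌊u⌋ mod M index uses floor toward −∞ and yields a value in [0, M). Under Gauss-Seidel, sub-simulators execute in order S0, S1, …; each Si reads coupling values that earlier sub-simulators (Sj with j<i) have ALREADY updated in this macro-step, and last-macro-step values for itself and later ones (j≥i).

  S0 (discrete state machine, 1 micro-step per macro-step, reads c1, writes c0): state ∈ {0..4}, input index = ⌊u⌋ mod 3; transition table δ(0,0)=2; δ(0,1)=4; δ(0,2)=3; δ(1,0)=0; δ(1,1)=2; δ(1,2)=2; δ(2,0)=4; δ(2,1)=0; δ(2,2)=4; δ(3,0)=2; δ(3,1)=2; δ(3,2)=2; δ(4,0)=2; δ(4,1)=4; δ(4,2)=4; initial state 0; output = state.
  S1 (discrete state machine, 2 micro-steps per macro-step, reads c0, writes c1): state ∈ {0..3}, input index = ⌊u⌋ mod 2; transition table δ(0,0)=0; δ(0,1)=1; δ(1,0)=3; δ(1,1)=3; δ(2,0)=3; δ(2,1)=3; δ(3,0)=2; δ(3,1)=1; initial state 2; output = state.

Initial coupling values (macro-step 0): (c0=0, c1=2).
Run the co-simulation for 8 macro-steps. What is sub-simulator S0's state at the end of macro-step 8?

macro 1: S0 reads c1=2 → after 1×micro: 3; S1 reads c0=3 → after 2×micro: 1 ⇒ (c0=3, c1=1)
macro 2: S0 reads c1=1 → after 1×micro: 2; S1 reads c0=2 → after 2×micro: 2 ⇒ (c0=2, c1=2)
macro 3: S0 reads c1=2 → after 1×micro: 4; S1 reads c0=4 → after 2×micro: 2 ⇒ (c0=4, c1=2)
macro 4: S0 reads c1=2 → after 1×micro: 4; S1 reads c0=4 → after 2×micro: 2 ⇒ (c0=4, c1=2)
macro 5: S0 reads c1=2 → after 1×micro: 4; S1 reads c0=4 → after 2×micro: 2 ⇒ (c0=4, c1=2)
macro 6: S0 reads c1=2 → after 1×micro: 4; S1 reads c0=4 → after 2×micro: 2 ⇒ (c0=4, c1=2)
macro 7: S0 reads c1=2 → after 1×micro: 4; S1 reads c0=4 → after 2×micro: 2 ⇒ (c0=4, c1=2)
macro 8: S0 reads c1=2 → after 1×micro: 4; S1 reads c0=4 → after 2×micro: 2 ⇒ (c0=4, c1=2)

S0 state at macro-step 8 = 4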